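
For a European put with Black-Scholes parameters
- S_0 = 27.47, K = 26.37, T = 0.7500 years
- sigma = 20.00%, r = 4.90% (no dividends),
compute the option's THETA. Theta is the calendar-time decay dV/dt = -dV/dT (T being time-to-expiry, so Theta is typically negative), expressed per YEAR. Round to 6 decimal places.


d1 = 0.5347273841; d2 = 0.3615223033
phi(d1) = 0.3457963639; exp(-qT) = 1.0000000000; exp(-rT) = 0.9639170845
Theta = -S*exp(-qT)*phi(d1)*sigma/(2*sqrt(T)) + r*K*exp(-rT)*N(-d2) - q*S*exp(-qT)*N(-d1)
N(-d1) = 0.2964191914; N(-d2) = 0.3588545176; sqrt(T) = 0.8660254038
Term 1 = -27.4700 * 1.0000000000 * 0.3457963639 * 0.2000 / (2 * 0.8660254038) = -1.0968530570
Term 2 = 0.0490 * 26.3700 * 0.9639170845 * 0.3588545176 = 0.4469555203
Term 3 = 0 (no dividend yield, q = 0)
Theta = -1.0968530570 + (0.4469555203) + (0.0000000000) = -0.649898

Answer: Theta = -0.649898


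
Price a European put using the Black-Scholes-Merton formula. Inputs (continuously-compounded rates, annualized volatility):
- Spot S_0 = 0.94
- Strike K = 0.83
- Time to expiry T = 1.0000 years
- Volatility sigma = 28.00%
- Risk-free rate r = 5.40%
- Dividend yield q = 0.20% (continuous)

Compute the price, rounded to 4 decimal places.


Answer: Price = 0.0384

Derivation:
d1 = (ln(S/K) + (r - q + 0.5*sigma^2) * T) / (sigma * sqrt(T)) = 0.77019348
d2 = d1 - sigma * sqrt(T) = 0.49019348
exp(-rT) = 0.94743211; exp(-qT) = 0.99800200
P = K * exp(-rT) * N(-d2) - S_0 * exp(-qT) * N(-d1)
N(-d1) = 0.22059257; N(-d2) = 0.31199850
P = 0.8300 * 0.94743211 * 0.31199850 - 0.9400 * 0.99800200 * 0.22059257 = 0.0384


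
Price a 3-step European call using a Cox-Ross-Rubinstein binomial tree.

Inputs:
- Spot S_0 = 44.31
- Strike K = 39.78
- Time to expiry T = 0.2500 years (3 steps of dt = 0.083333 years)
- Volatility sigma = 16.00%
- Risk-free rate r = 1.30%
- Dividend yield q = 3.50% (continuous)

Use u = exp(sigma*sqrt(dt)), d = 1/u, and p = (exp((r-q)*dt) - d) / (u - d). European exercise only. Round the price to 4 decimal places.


Answer: Price = V(0,0) = 4.4530

Derivation:
dt = T/N = 0.083333
u = exp(sigma*sqrt(dt)) = 1.047271; d = 1/u = 0.954862
p = (exp((r-q)*dt) - d) / (u - d) = 0.468634
Discount per step: exp(-r*dt) = 0.998917
Stock lattice S(k, i) with i counting down-moves:
  k=0: S(0,0) = 44.3100
  k=1: S(1,0) = 46.4046; S(1,1) = 42.3100
  k=2: S(2,0) = 48.5982; S(2,1) = 44.3100; S(2,2) = 40.4002
  k=3: S(3,0) = 50.8955; S(3,1) = 46.4046; S(3,2) = 42.3100; S(3,3) = 38.5766
Terminal payoffs V(N, i) = max(S_T - K, 0):
  V(3,0) = 11.115497; V(3,1) = 6.624591; V(3,2) = 2.529953; V(3,3) = 0.000000
Backward induction: V(k, i) = exp(-r*dt) * [p * V(k+1, i) + (1-p) * V(k+1, i+1)].
  V(2,0) = exp(-r*dt) * [p*11.115497 + (1-p)*6.624591] = 8.719730
  V(2,1) = exp(-r*dt) * [p*6.624591 + (1-p)*2.529953] = 4.444022
  V(2,2) = exp(-r*dt) * [p*2.529953 + (1-p)*0.000000] = 1.184338
  V(1,0) = exp(-r*dt) * [p*8.719730 + (1-p)*4.444022] = 6.440783
  V(1,1) = exp(-r*dt) * [p*4.444022 + (1-p)*1.184338] = 2.709000
  V(0,0) = exp(-r*dt) * [p*6.440783 + (1-p)*2.709000] = 4.453013


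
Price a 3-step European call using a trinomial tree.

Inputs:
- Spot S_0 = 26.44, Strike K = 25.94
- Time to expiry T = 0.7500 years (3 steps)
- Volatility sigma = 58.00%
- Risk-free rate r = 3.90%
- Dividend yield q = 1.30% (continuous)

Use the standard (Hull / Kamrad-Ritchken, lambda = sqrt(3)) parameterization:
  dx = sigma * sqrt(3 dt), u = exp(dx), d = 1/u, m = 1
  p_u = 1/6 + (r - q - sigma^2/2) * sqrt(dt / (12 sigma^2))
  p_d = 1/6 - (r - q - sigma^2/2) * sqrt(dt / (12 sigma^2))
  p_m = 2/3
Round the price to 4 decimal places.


dt = T/N = 0.250000; dx = sigma*sqrt(3*dt) = 0.502295
u = exp(dx) = 1.652509; d = 1/u = 0.605140
p_u = 0.131279, p_m = 0.666667, p_d = 0.202054
Discount per step: exp(-r*dt) = 0.990297
Stock lattice S(k, j) with j the centered position index:
  k=0: S(0,+0) = 26.4400
  k=1: S(1,-1) = 15.9999; S(1,+0) = 26.4400; S(1,+1) = 43.6923
  k=2: S(2,-2) = 9.6822; S(2,-1) = 15.9999; S(2,+0) = 26.4400; S(2,+1) = 43.6923; S(2,+2) = 72.2020
  k=3: S(3,-3) = 5.8591; S(3,-2) = 9.6822; S(3,-1) = 15.9999; S(3,+0) = 26.4400; S(3,+1) = 43.6923; S(3,+2) = 72.2020; S(3,+3) = 119.3144
Terminal payoffs V(N, j) = max(S_T - K, 0):
  V(3,-3) = 0.000000; V(3,-2) = 0.000000; V(3,-1) = 0.000000; V(3,+0) = 0.500000; V(3,+1) = 17.752338; V(3,+2) = 46.261981; V(3,+3) = 93.374423
Backward induction: V(k, j) = exp(-r*dt) * [p_u * V(k+1, j+1) + p_m * V(k+1, j) + p_d * V(k+1, j-1)]
  V(2,-2) = exp(-r*dt) * [p_u*0.000000 + p_m*0.000000 + p_d*0.000000] = 0.000000
  V(2,-1) = exp(-r*dt) * [p_u*0.500000 + p_m*0.000000 + p_d*0.000000] = 0.065003
  V(2,+0) = exp(-r*dt) * [p_u*17.752338 + p_m*0.500000 + p_d*0.000000] = 2.637998
  V(2,+1) = exp(-r*dt) * [p_u*46.261981 + p_m*17.752338 + p_d*0.500000] = 17.834413
  V(2,+2) = exp(-r*dt) * [p_u*93.374423 + p_m*46.261981 + p_d*17.752338] = 46.233384
  V(1,-1) = exp(-r*dt) * [p_u*2.637998 + p_m*0.065003 + p_d*0.000000] = 0.385868
  V(1,+0) = exp(-r*dt) * [p_u*17.834413 + p_m*2.637998 + p_d*0.065003] = 4.073177
  V(1,+1) = exp(-r*dt) * [p_u*46.233384 + p_m*17.834413 + p_d*2.637998] = 18.312681
  V(0,+0) = exp(-r*dt) * [p_u*18.312681 + p_m*4.073177 + p_d*0.385868] = 5.147060

Answer: Price = V(0,0) = 5.1471


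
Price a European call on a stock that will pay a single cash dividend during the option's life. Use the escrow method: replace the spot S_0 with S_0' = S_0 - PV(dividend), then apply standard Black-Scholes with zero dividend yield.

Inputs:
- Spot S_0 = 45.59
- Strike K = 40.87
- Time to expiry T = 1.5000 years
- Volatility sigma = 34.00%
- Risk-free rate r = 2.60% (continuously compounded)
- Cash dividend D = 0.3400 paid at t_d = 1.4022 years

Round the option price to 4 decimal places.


Answer: Price = 10.3417

Derivation:
PV(D) = D * exp(-r * t_d) = 0.3400 * 0.96419936 = 0.32782778
S_0' = S_0 - PV(D) = 45.5900 - 0.32782778 = 45.26217222
d1 = (ln(S_0'/K) + (r + sigma^2/2)*T) / (sigma*sqrt(T)) = 0.54699348
d2 = d1 - sigma*sqrt(T) = 0.13058022
exp(-rT) = 0.96175071
N(d1) = 0.70780839; N(d2) = 0.55194631
C = S_0' * N(d1) - K * exp(-rT) * N(d2) = 45.26217222 * 0.70780839 - 40.8700 * 0.96175071 * 0.55194631 = 10.3417


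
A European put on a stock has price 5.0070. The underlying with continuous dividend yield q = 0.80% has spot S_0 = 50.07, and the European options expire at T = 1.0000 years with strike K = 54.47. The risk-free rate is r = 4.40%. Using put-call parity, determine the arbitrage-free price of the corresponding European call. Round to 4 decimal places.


Answer: Call price = 2.5528

Derivation:
Put-call parity: C - P = S_0 * exp(-qT) - K * exp(-rT).
S_0 * exp(-qT) = 50.0700 * 0.99203191 = 49.67103798
K * exp(-rT) = 54.4700 * 0.95695396 = 52.12528206
C = P + S*exp(-qT) - K*exp(-rT)
C = 5.0070 + 49.67103798 - 52.12528206 = 2.5528


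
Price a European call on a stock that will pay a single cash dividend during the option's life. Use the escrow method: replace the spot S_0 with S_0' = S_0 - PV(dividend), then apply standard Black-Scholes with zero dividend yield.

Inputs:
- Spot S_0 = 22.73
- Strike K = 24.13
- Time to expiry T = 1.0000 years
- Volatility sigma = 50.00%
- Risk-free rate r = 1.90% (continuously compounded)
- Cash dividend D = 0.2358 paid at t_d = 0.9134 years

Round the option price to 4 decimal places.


Answer: Price = 3.9921

Derivation:
PV(D) = D * exp(-r * t_d) = 0.2358 * 0.98279512 = 0.23174309
S_0' = S_0 - PV(D) = 22.7300 - 0.23174309 = 22.49825691
d1 = (ln(S_0'/K) + (r + sigma^2/2)*T) / (sigma*sqrt(T)) = 0.14796391
d2 = d1 - sigma*sqrt(T) = -0.35203609
exp(-rT) = 0.98117936
N(d1) = 0.55881438; N(d2) = 0.36240560
C = S_0' * N(d1) - K * exp(-rT) * N(d2) = 22.49825691 * 0.55881438 - 24.1300 * 0.98117936 * 0.36240560 = 3.9921


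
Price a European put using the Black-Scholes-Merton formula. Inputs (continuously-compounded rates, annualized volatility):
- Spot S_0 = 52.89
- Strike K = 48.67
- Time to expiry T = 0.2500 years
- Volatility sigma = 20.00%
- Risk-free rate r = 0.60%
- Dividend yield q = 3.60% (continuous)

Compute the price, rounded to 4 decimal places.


d1 = (ln(S/K) + (r - q + 0.5*sigma^2) * T) / (sigma * sqrt(T)) = 0.80651461
d2 = d1 - sigma * sqrt(T) = 0.70651461
exp(-rT) = 0.99850112; exp(-qT) = 0.99104038
P = K * exp(-rT) * N(-d2) - S_0 * exp(-qT) * N(-d1)
N(-d1) = 0.20997309; N(-d2) = 0.23993408
P = 48.6700 * 0.99850112 * 0.23993408 - 52.8900 * 0.99104038 * 0.20997309 = 0.6541

Answer: Price = 0.6541


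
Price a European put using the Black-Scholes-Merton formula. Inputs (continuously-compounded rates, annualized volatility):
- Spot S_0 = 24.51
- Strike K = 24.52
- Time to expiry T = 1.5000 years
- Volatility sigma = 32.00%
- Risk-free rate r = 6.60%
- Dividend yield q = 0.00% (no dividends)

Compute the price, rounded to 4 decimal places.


d1 = (ln(S/K) + (r - q + 0.5*sigma^2) * T) / (sigma * sqrt(T)) = 0.44752200
d2 = d1 - sigma * sqrt(T) = 0.05560364
exp(-rT) = 0.90574271; exp(-qT) = 1.00000000
P = K * exp(-rT) * N(-d2) - S_0 * exp(-qT) * N(-d1)
N(-d1) = 0.32724910; N(-d2) = 0.47782878
P = 24.5200 * 0.90574271 * 0.47782878 - 24.5100 * 1.00000000 * 0.32724910 = 2.5911

Answer: Price = 2.5911


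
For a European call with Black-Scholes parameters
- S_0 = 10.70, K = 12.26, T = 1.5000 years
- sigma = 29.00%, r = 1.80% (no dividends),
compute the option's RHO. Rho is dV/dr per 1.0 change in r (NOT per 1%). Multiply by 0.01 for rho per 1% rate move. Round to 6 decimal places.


d1 = -0.1295785396; d2 = -0.4847545523
phi(d1) = 0.3956070604; exp(-qT) = 1.0000000000; exp(-rT) = 0.9733612415
N(d2) = 0.3139252323
Rho = K*T*exp(-rT)*N(d2) = 12.2600 * 1.5000 * 0.9733612415 * 0.3139252323 = 5.619297

Answer: Rho = 5.619297


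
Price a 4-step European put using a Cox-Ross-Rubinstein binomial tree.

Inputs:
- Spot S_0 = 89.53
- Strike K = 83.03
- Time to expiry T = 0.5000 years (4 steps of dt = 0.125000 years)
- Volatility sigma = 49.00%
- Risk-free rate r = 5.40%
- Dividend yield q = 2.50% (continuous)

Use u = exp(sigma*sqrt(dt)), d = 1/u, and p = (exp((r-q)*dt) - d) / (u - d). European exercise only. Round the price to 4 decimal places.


Answer: Price = V(0,0) = 8.4243

Derivation:
dt = T/N = 0.125000
u = exp(sigma*sqrt(dt)) = 1.189153; d = 1/u = 0.840935
p = (exp((r-q)*dt) - d) / (u - d) = 0.467227
Discount per step: exp(-r*dt) = 0.993273
Stock lattice S(k, i) with i counting down-moves:
  k=0: S(0,0) = 89.5300
  k=1: S(1,0) = 106.4649; S(1,1) = 75.2889
  k=2: S(2,0) = 126.6030; S(2,1) = 89.5300; S(2,2) = 63.3130
  k=3: S(3,0) = 150.5503; S(3,1) = 106.4649; S(3,2) = 75.2889; S(3,3) = 53.2421
  k=4: S(4,0) = 179.0273; S(4,1) = 126.6030; S(4,2) = 89.5300; S(4,3) = 63.3130; S(4,4) = 44.7732
Terminal payoffs V(N, i) = max(K - S_T, 0):
  V(4,0) = 0.000000; V(4,1) = 0.000000; V(4,2) = 0.000000; V(4,3) = 19.716952; V(4,4) = 38.256828
Backward induction: V(k, i) = exp(-r*dt) * [p * V(k+1, i) + (1-p) * V(k+1, i+1)].
  V(3,0) = exp(-r*dt) * [p*0.000000 + (1-p)*0.000000] = 0.000000
  V(3,1) = exp(-r*dt) * [p*0.000000 + (1-p)*0.000000] = 0.000000
  V(3,2) = exp(-r*dt) * [p*0.000000 + (1-p)*19.716952] = 10.433997
  V(3,3) = exp(-r*dt) * [p*19.716952 + (1-p)*38.256828] = 29.395412
  V(2,0) = exp(-r*dt) * [p*0.000000 + (1-p)*0.000000] = 0.000000
  V(2,1) = exp(-r*dt) * [p*0.000000 + (1-p)*10.433997] = 5.521558
  V(2,2) = exp(-r*dt) * [p*10.433997 + (1-p)*29.395412] = 20.397980
  V(1,0) = exp(-r*dt) * [p*0.000000 + (1-p)*5.521558] = 2.921949
  V(1,1) = exp(-r*dt) * [p*5.521558 + (1-p)*20.397980] = 13.356854
  V(0,0) = exp(-r*dt) * [p*2.921949 + (1-p)*13.356854] = 8.424330


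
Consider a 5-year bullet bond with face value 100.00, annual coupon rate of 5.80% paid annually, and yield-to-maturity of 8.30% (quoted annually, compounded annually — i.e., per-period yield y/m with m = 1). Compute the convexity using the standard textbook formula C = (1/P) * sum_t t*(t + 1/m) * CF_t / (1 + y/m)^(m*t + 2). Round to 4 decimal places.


Answer: Convexity = 21.8590

Derivation:
Coupon per period c = face * coupon_rate / m = 5.800000
Periods per year m = 1; per-period yield y/m = 0.083000
Number of cashflows N = 5
Cashflows (t years, CF_t, discount factor 1/(1+y/m)^(m*t), PV):
  t = 1.0000: CF_t = 5.800000, DF = 0.923361, PV = 5.355494
  t = 2.0000: CF_t = 5.800000, DF = 0.852596, PV = 4.945054
  t = 3.0000: CF_t = 5.800000, DF = 0.787254, PV = 4.566071
  t = 4.0000: CF_t = 5.800000, DF = 0.726919, PV = 4.216132
  t = 5.0000: CF_t = 105.800000, DF = 0.671209, PV = 71.013903
Price P = sum_t PV_t = 90.096654
Convexity numerator sum_t t*(t + 1/m) * CF_t / (1+y/m)^(m*t + 2):
  t = 1.0000: term = 9.132141
  t = 2.0000: term = 25.296790
  t = 3.0000: term = 46.716141
  t = 4.0000: term = 71.893106
  t = 5.0000: term = 1816.384244
Convexity = (1/P) * sum = 1969.422422 / 90.096654 = 21.858996


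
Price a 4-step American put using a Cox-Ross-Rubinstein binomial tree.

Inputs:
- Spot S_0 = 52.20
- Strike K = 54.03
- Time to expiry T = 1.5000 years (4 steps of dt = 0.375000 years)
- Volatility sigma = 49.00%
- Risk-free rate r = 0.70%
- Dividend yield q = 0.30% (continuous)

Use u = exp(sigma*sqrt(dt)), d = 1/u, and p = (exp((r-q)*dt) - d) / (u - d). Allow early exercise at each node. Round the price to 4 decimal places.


Answer: Price = V(0,0) = 12.8563

Derivation:
dt = T/N = 0.375000
u = exp(sigma*sqrt(dt)) = 1.349943; d = 1/u = 0.740772
p = (exp((r-q)*dt) - d) / (u - d) = 0.428006
Discount per step: exp(-r*dt) = 0.997378
Stock lattice S(k, i) with i counting down-moves:
  k=0: S(0,0) = 52.2000
  k=1: S(1,0) = 70.4670; S(1,1) = 38.6683
  k=2: S(2,0) = 95.1265; S(2,1) = 52.2000; S(2,2) = 28.6444
  k=3: S(3,0) = 128.4154; S(3,1) = 70.4670; S(3,2) = 38.6683; S(3,3) = 21.2190
  k=4: S(4,0) = 173.3534; S(4,1) = 95.1265; S(4,2) = 52.2000; S(4,3) = 28.6444; S(4,4) = 15.7184
Terminal payoffs V(N, i) = max(K - S_T, 0):
  V(4,0) = 0.000000; V(4,1) = 0.000000; V(4,2) = 1.830000; V(4,3) = 25.385613; V(4,4) = 38.311592
Backward induction: V(k, i) = exp(-r*dt) * [p * V(k+1, i) + (1-p) * V(k+1, i+1)]; then take max(V_cont, immediate exercise) for American.
  V(3,0) = exp(-r*dt) * [p*0.000000 + (1-p)*0.000000] = 0.000000; exercise = 0.000000; V(3,0) = max -> 0.000000
  V(3,1) = exp(-r*dt) * [p*0.000000 + (1-p)*1.830000] = 1.044004; exercise = 0.000000; V(3,1) = max -> 1.044004
  V(3,2) = exp(-r*dt) * [p*1.830000 + (1-p)*25.385613] = 15.263540; exercise = 15.361705; V(3,2) = max -> 15.361705
  V(3,3) = exp(-r*dt) * [p*25.385613 + (1-p)*38.311592] = 32.693257; exercise = 32.811042; V(3,3) = max -> 32.811042
  V(2,0) = exp(-r*dt) * [p*0.000000 + (1-p)*1.044004] = 0.595598; exercise = 0.000000; V(2,0) = max -> 0.595598
  V(2,1) = exp(-r*dt) * [p*1.044004 + (1-p)*15.361705] = 9.209431; exercise = 1.830000; V(2,1) = max -> 9.209431
  V(2,2) = exp(-r*dt) * [p*15.361705 + (1-p)*32.811042] = 25.276177; exercise = 25.385613; V(2,2) = max -> 25.385613
  V(1,0) = exp(-r*dt) * [p*0.595598 + (1-p)*9.209431] = 5.508177; exercise = 0.000000; V(1,0) = max -> 5.508177
  V(1,1) = exp(-r*dt) * [p*9.209431 + (1-p)*25.385613] = 18.413704; exercise = 15.361705; V(1,1) = max -> 18.413704
  V(0,0) = exp(-r*dt) * [p*5.508177 + (1-p)*18.413704] = 12.856264; exercise = 1.830000; V(0,0) = max -> 12.856264


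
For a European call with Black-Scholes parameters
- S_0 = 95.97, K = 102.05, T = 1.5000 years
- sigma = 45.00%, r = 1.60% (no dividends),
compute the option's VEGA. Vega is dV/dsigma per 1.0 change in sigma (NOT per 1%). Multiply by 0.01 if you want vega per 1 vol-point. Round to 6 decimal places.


d1 = 0.2076582207; d2 = -0.3434769714
phi(d1) = 0.3904327649; exp(-qT) = 1.0000000000; exp(-rT) = 0.9762857098
Vega = S * exp(-qT) * phi(d1) * sqrt(T) = 95.9700 * 1.0000000000 * 0.3904327649 * 1.2247448714 = 45.890985

Answer: Vega = 45.890985


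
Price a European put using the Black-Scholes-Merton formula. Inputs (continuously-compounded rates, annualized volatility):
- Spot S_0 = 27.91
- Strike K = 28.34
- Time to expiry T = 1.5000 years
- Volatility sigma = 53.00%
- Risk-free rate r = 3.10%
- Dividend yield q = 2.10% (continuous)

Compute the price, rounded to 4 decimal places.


Answer: Price = 6.8873

Derivation:
d1 = (ln(S/K) + (r - q + 0.5*sigma^2) * T) / (sigma * sqrt(T)) = 0.32411188
d2 = d1 - sigma * sqrt(T) = -0.32500290
exp(-rT) = 0.95456456; exp(-qT) = 0.96899096
P = K * exp(-rT) * N(-d2) - S_0 * exp(-qT) * N(-d1)
N(-d1) = 0.37292667; N(-d2) = 0.62741056
P = 28.3400 * 0.95456456 * 0.62741056 - 27.9100 * 0.96899096 * 0.37292667 = 6.8873


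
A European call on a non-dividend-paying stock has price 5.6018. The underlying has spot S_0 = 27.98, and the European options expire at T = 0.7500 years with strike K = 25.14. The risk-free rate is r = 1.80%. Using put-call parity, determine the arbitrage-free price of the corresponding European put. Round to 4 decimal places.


Answer: Put price = 2.4247

Derivation:
Put-call parity: C - P = S_0 * exp(-qT) - K * exp(-rT).
S_0 * exp(-qT) = 27.9800 * 1.00000000 = 27.98000000
K * exp(-rT) = 25.1400 * 0.98659072 = 24.80289061
P = C - S*exp(-qT) + K*exp(-rT)
P = 5.6018 - 27.98000000 + 24.80289061 = 2.4247


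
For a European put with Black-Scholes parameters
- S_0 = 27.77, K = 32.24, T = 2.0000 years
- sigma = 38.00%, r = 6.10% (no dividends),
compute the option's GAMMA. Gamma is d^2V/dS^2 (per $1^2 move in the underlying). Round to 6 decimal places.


Answer: Gamma = 0.026105

Derivation:
d1 = 0.2179905698; d2 = -0.3194105840
phi(d1) = 0.3895751559; exp(-qT) = 1.0000000000; exp(-rT) = 0.8851483685
Gamma = exp(-qT) * phi(d1) / (S * sigma * sqrt(T)) = 1.0000000000 * 0.3895751559 / (27.7700 * 0.3800 * 1.4142135624) = 0.026105


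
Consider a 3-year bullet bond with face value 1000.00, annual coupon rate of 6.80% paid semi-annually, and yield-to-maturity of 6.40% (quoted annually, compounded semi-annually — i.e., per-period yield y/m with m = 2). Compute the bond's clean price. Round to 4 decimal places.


Answer: Price = 1010.7629

Derivation:
Coupon per period c = face * coupon_rate / m = 34.000000
Periods per year m = 2; per-period yield y/m = 0.032000
Number of cashflows N = 6
Cashflows (t years, CF_t, discount factor 1/(1+y/m)^(m*t), PV):
  t = 0.5000: CF_t = 34.000000, DF = 0.968992, PV = 32.945736
  t = 1.0000: CF_t = 34.000000, DF = 0.938946, PV = 31.924163
  t = 1.5000: CF_t = 34.000000, DF = 0.909831, PV = 30.934267
  t = 2.0000: CF_t = 34.000000, DF = 0.881620, PV = 29.975065
  t = 2.5000: CF_t = 34.000000, DF = 0.854283, PV = 29.045605
  t = 3.0000: CF_t = 1034.000000, DF = 0.827793, PV = 855.938093
Price P = sum_t PV_t = 1010.762930


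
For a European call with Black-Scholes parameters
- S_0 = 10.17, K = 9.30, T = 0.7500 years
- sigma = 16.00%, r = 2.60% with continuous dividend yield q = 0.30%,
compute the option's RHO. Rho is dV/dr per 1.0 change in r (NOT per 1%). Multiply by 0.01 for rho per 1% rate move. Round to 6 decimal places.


d1 = 0.8391628106; d2 = 0.7005987460
phi(d1) = 0.2805409306; exp(-qT) = 0.9977525294; exp(-rT) = 0.9806888952
N(d2) = 0.7582232694
Rho = K*T*exp(-rT)*N(d2) = 9.3000 * 0.7500 * 0.9806888952 * 0.7582232694 = 5.186478

Answer: Rho = 5.186478


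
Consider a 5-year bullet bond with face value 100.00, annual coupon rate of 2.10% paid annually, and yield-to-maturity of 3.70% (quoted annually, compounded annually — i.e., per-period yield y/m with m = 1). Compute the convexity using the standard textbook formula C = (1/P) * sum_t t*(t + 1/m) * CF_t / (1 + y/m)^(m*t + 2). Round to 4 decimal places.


Answer: Convexity = 26.3382

Derivation:
Coupon per period c = face * coupon_rate / m = 2.100000
Periods per year m = 1; per-period yield y/m = 0.037000
Number of cashflows N = 5
Cashflows (t years, CF_t, discount factor 1/(1+y/m)^(m*t), PV):
  t = 1.0000: CF_t = 2.100000, DF = 0.964320, PV = 2.025072
  t = 2.0000: CF_t = 2.100000, DF = 0.929913, PV = 1.952818
  t = 3.0000: CF_t = 2.100000, DF = 0.896734, PV = 1.883142
  t = 4.0000: CF_t = 2.100000, DF = 0.864739, PV = 1.815952
  t = 5.0000: CF_t = 102.100000, DF = 0.833885, PV = 85.139670
Price P = sum_t PV_t = 92.816653
Convexity numerator sum_t t*(t + 1/m) * CF_t / (1+y/m)^(m*t + 2):
  t = 1.0000: term = 3.766284
  t = 2.0000: term = 10.895710
  t = 3.0000: term = 21.013905
  t = 4.0000: term = 33.773553
  t = 5.0000: term = 2375.175485
Convexity = (1/P) * sum = 2444.624936 / 92.816653 = 26.338215


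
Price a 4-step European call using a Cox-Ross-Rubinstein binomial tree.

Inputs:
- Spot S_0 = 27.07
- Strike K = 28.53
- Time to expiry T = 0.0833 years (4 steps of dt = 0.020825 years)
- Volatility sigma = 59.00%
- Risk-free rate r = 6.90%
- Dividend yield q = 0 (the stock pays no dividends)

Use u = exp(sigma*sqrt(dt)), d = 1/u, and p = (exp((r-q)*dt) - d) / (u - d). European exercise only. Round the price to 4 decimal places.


dt = T/N = 0.020825
u = exp(sigma*sqrt(dt)) = 1.088872; d = 1/u = 0.918382
p = (exp((r-q)*dt) - d) / (u - d) = 0.487162
Discount per step: exp(-r*dt) = 0.998564
Stock lattice S(k, i) with i counting down-moves:
  k=0: S(0,0) = 27.0700
  k=1: S(1,0) = 29.4758; S(1,1) = 24.8606
  k=2: S(2,0) = 32.0953; S(2,1) = 27.0700; S(2,2) = 22.8315
  k=3: S(3,0) = 34.9477; S(3,1) = 29.4758; S(3,2) = 24.8606; S(3,3) = 20.9680
  k=4: S(4,0) = 38.0536; S(4,1) = 32.0953; S(4,2) = 27.0700; S(4,3) = 22.8315; S(4,4) = 19.2567
Terminal payoffs V(N, i) = max(S_T - K, 0):
  V(4,0) = 9.523560; V(4,1) = 3.565325; V(4,2) = 0.000000; V(4,3) = 0.000000; V(4,4) = 0.000000
Backward induction: V(k, i) = exp(-r*dt) * [p * V(k+1, i) + (1-p) * V(k+1, i+1)].
  V(3,0) = exp(-r*dt) * [p*9.523560 + (1-p)*3.565325] = 6.458660
  V(3,1) = exp(-r*dt) * [p*3.565325 + (1-p)*0.000000] = 1.734395
  V(3,2) = exp(-r*dt) * [p*0.000000 + (1-p)*0.000000] = 0.000000
  V(3,3) = exp(-r*dt) * [p*0.000000 + (1-p)*0.000000] = 0.000000
  V(2,0) = exp(-r*dt) * [p*6.458660 + (1-p)*1.734395] = 4.030081
  V(2,1) = exp(-r*dt) * [p*1.734395 + (1-p)*0.000000] = 0.843717
  V(2,2) = exp(-r*dt) * [p*0.000000 + (1-p)*0.000000] = 0.000000
  V(1,0) = exp(-r*dt) * [p*4.030081 + (1-p)*0.843717] = 2.392551
  V(1,1) = exp(-r*dt) * [p*0.843717 + (1-p)*0.000000] = 0.410437
  V(0,0) = exp(-r*dt) * [p*2.392551 + (1-p)*0.410437] = 1.374071

Answer: Price = V(0,0) = 1.3741


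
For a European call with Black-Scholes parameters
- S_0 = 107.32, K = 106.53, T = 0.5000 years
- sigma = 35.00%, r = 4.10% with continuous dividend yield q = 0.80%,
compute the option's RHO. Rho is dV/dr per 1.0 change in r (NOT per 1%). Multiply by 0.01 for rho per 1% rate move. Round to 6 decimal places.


Answer: Rho = 25.525483

Derivation:
d1 = 0.2202673582; d2 = -0.0272200152
phi(d1) = 0.3893808413; exp(-qT) = 0.9960079893; exp(-rT) = 0.9797086965
N(d2) = 0.4891421259
Rho = K*T*exp(-rT)*N(d2) = 106.5300 * 0.5000 * 0.9797086965 * 0.4891421259 = 25.525483


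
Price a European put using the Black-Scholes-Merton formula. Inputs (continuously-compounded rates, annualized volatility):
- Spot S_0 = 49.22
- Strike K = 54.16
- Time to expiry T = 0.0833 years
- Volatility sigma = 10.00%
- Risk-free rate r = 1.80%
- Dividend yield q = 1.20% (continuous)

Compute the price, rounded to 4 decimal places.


Answer: Price = 4.9082

Derivation:
d1 = (ln(S/K) + (r - q + 0.5*sigma^2) * T) / (sigma * sqrt(T)) = -3.28207120
d2 = d1 - sigma * sqrt(T) = -3.31093294
exp(-rT) = 0.99850172; exp(-qT) = 0.99900090
P = K * exp(-rT) * N(-d2) - S_0 * exp(-qT) * N(-d1)
N(-d1) = 0.99948476; N(-d2) = 0.99953507
P = 54.1600 * 0.99850172 * 0.99953507 - 49.2200 * 0.99900090 * 0.99948476 = 4.9082


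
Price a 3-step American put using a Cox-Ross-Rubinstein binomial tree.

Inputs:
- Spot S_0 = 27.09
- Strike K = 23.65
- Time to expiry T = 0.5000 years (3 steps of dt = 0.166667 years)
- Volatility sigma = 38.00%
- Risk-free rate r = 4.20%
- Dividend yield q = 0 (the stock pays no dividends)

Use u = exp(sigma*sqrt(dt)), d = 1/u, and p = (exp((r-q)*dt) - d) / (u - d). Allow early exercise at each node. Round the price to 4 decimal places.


dt = T/N = 0.166667
u = exp(sigma*sqrt(dt)) = 1.167815; d = 1/u = 0.856300
p = (exp((r-q)*dt) - d) / (u - d) = 0.483844
Discount per step: exp(-r*dt) = 0.993024
Stock lattice S(k, i) with i counting down-moves:
  k=0: S(0,0) = 27.0900
  k=1: S(1,0) = 31.6361; S(1,1) = 23.1972
  k=2: S(2,0) = 36.9451; S(2,1) = 27.0900; S(2,2) = 19.8637
  k=3: S(3,0) = 43.1451; S(3,1) = 31.6361; S(3,2) = 23.1972; S(3,3) = 17.0093
Terminal payoffs V(N, i) = max(K - S_T, 0):
  V(3,0) = 0.000000; V(3,1) = 0.000000; V(3,2) = 0.452830; V(3,3) = 6.640677
Backward induction: V(k, i) = exp(-r*dt) * [p * V(k+1, i) + (1-p) * V(k+1, i+1)]; then take max(V_cont, immediate exercise) for American.
  V(2,0) = exp(-r*dt) * [p*0.000000 + (1-p)*0.000000] = 0.000000; exercise = 0.000000; V(2,0) = max -> 0.000000
  V(2,1) = exp(-r*dt) * [p*0.000000 + (1-p)*0.452830] = 0.232100; exercise = 0.000000; V(2,1) = max -> 0.232100
  V(2,2) = exp(-r*dt) * [p*0.452830 + (1-p)*6.640677] = 3.621288; exercise = 3.786260; V(2,2) = max -> 3.786260
  V(1,0) = exp(-r*dt) * [p*0.000000 + (1-p)*0.232100] = 0.118964; exercise = 0.000000; V(1,0) = max -> 0.118964
  V(1,1) = exp(-r*dt) * [p*0.232100 + (1-p)*3.786260] = 2.052187; exercise = 0.452830; V(1,1) = max -> 2.052187
  V(0,0) = exp(-r*dt) * [p*0.118964 + (1-p)*2.052187] = 1.109019; exercise = 0.000000; V(0,0) = max -> 1.109019

Answer: Price = V(0,0) = 1.1090


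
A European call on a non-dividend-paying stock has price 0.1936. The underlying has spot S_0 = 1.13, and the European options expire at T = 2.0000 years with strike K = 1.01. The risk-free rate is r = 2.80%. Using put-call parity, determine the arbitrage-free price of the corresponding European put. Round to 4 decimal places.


Put-call parity: C - P = S_0 * exp(-qT) - K * exp(-rT).
S_0 * exp(-qT) = 1.1300 * 1.00000000 = 1.13000000
K * exp(-rT) = 1.0100 * 0.94553914 = 0.95499453
P = C - S*exp(-qT) + K*exp(-rT)
P = 0.1936 - 1.13000000 + 0.95499453 = 0.0186

Answer: Put price = 0.0186


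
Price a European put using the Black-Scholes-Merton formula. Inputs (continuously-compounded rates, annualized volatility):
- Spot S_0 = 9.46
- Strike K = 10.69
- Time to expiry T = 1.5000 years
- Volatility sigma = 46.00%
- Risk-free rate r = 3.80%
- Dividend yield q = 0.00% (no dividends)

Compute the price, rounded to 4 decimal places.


Answer: Price = 2.5021

Derivation:
d1 = (ln(S/K) + (r - q + 0.5*sigma^2) * T) / (sigma * sqrt(T)) = 0.16589730
d2 = d1 - sigma * sqrt(T) = -0.39748534
exp(-rT) = 0.94459407; exp(-qT) = 1.00000000
P = K * exp(-rT) * N(-d2) - S_0 * exp(-qT) * N(-d1)
N(-d1) = 0.43411889; N(-d2) = 0.65449520
P = 10.6900 * 0.94459407 * 0.65449520 - 9.4600 * 1.00000000 * 0.43411889 = 2.5021


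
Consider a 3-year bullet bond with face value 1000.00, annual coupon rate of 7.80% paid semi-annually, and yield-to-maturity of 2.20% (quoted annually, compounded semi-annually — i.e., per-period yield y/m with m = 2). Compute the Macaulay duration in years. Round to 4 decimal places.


Coupon per period c = face * coupon_rate / m = 39.000000
Periods per year m = 2; per-period yield y/m = 0.011000
Number of cashflows N = 6
Cashflows (t years, CF_t, discount factor 1/(1+y/m)^(m*t), PV):
  t = 0.5000: CF_t = 39.000000, DF = 0.989120, PV = 38.575668
  t = 1.0000: CF_t = 39.000000, DF = 0.978358, PV = 38.155952
  t = 1.5000: CF_t = 39.000000, DF = 0.967713, PV = 37.740803
  t = 2.0000: CF_t = 39.000000, DF = 0.957184, PV = 37.330171
  t = 2.5000: CF_t = 39.000000, DF = 0.946769, PV = 36.924007
  t = 3.0000: CF_t = 1039.000000, DF = 0.936468, PV = 972.990531
Price P = sum_t PV_t = 1161.717133
Macaulay numerator sum_t t * PV_t:
  t * PV_t at t = 0.5000: 19.287834
  t * PV_t at t = 1.0000: 38.155952
  t * PV_t at t = 1.5000: 56.611205
  t * PV_t at t = 2.0000: 74.660343
  t * PV_t at t = 2.5000: 92.310018
  t * PV_t at t = 3.0000: 2918.971594
Macaulay duration D = (sum_t t * PV_t) / P = 3199.996947 / 1161.717133 = 2.754541

Answer: Macaulay duration = 2.7545 years


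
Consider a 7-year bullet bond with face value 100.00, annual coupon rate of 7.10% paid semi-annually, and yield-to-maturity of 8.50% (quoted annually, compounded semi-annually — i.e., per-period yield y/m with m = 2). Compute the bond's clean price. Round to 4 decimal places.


Answer: Price = 92.7264

Derivation:
Coupon per period c = face * coupon_rate / m = 3.550000
Periods per year m = 2; per-period yield y/m = 0.042500
Number of cashflows N = 14
Cashflows (t years, CF_t, discount factor 1/(1+y/m)^(m*t), PV):
  t = 0.5000: CF_t = 3.550000, DF = 0.959233, PV = 3.405276
  t = 1.0000: CF_t = 3.550000, DF = 0.920127, PV = 3.266452
  t = 1.5000: CF_t = 3.550000, DF = 0.882616, PV = 3.133287
  t = 2.0000: CF_t = 3.550000, DF = 0.846634, PV = 3.005551
  t = 2.5000: CF_t = 3.550000, DF = 0.812119, PV = 2.883023
  t = 3.0000: CF_t = 3.550000, DF = 0.779011, PV = 2.765489
  t = 3.5000: CF_t = 3.550000, DF = 0.747253, PV = 2.652747
  t = 4.0000: CF_t = 3.550000, DF = 0.716789, PV = 2.544602
  t = 4.5000: CF_t = 3.550000, DF = 0.687568, PV = 2.440865
  t = 5.0000: CF_t = 3.550000, DF = 0.659537, PV = 2.341357
  t = 5.5000: CF_t = 3.550000, DF = 0.632650, PV = 2.245906
  t = 6.0000: CF_t = 3.550000, DF = 0.606858, PV = 2.154347
  t = 6.5000: CF_t = 3.550000, DF = 0.582118, PV = 2.066520
  t = 7.0000: CF_t = 103.550000, DF = 0.558387, PV = 57.820949
Price P = sum_t PV_t = 92.726370


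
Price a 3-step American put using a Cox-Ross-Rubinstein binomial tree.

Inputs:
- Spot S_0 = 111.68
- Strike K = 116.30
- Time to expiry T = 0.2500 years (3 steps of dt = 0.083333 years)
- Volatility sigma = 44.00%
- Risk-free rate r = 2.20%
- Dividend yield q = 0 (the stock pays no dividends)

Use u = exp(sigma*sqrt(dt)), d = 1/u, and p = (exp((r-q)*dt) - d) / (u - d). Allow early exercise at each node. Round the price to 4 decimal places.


dt = T/N = 0.083333
u = exp(sigma*sqrt(dt)) = 1.135436; d = 1/u = 0.880719
p = (exp((r-q)*dt) - d) / (u - d) = 0.475492
Discount per step: exp(-r*dt) = 0.998168
Stock lattice S(k, i) with i counting down-moves:
  k=0: S(0,0) = 111.6800
  k=1: S(1,0) = 126.8055; S(1,1) = 98.3587
  k=2: S(2,0) = 143.9796; S(2,1) = 111.6800; S(2,2) = 86.6263
  k=3: S(3,0) = 163.4797; S(3,1) = 126.8055; S(3,2) = 98.3587; S(3,3) = 76.2934
Terminal payoffs V(N, i) = max(K - S_T, 0):
  V(3,0) = 0.000000; V(3,1) = 0.000000; V(3,2) = 17.941341; V(3,3) = 40.006598
Backward induction: V(k, i) = exp(-r*dt) * [p * V(k+1, i) + (1-p) * V(k+1, i+1)]; then take max(V_cont, immediate exercise) for American.
  V(2,0) = exp(-r*dt) * [p*0.000000 + (1-p)*0.000000] = 0.000000; exercise = 0.000000; V(2,0) = max -> 0.000000
  V(2,1) = exp(-r*dt) * [p*0.000000 + (1-p)*17.941341] = 9.393132; exercise = 4.620000; V(2,1) = max -> 9.393132
  V(2,2) = exp(-r*dt) * [p*17.941341 + (1-p)*40.006598] = 29.460674; exercise = 29.673695; V(2,2) = max -> 29.673695
  V(1,0) = exp(-r*dt) * [p*0.000000 + (1-p)*9.393132] = 4.917744; exercise = 0.000000; V(1,0) = max -> 4.917744
  V(1,1) = exp(-r*dt) * [p*9.393132 + (1-p)*29.673695] = 19.993751; exercise = 17.941341; V(1,1) = max -> 19.993751
  V(0,0) = exp(-r*dt) * [p*4.917744 + (1-p)*19.993751] = 12.801732; exercise = 4.620000; V(0,0) = max -> 12.801732

Answer: Price = V(0,0) = 12.8017


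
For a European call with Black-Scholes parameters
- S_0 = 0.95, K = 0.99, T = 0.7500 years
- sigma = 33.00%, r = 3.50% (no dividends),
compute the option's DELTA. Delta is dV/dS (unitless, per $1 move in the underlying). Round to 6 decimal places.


Answer: Delta = 0.536028

Derivation:
d1 = 0.0904324423; d2 = -0.1953559410
phi(d1) = 0.3973143307; exp(-qT) = 1.0000000000; exp(-rT) = 0.9740915363
N(d1) = 0.5360282114
Delta = exp(-qT) * N(d1) = 1.0000000000 * 0.5360282114 = 0.536028


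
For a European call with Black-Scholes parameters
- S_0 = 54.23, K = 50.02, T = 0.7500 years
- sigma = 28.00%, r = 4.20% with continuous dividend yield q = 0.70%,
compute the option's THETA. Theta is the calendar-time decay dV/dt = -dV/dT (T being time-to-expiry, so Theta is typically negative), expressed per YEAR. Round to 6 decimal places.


Answer: Theta = -3.973844

Derivation:
d1 = 0.5627570624; d2 = 0.3202699493
phi(d1) = 0.3405183414; exp(-qT) = 0.9947637572; exp(-rT) = 0.9689909565
Theta = -S*exp(-qT)*phi(d1)*sigma/(2*sqrt(T)) - r*K*exp(-rT)*N(d2) + q*S*exp(-qT)*N(d1)
N(d1) = 0.7131998390; N(d2) = 0.6256181493; sqrt(T) = 0.8660254038
Term 1 = -54.2300 * 0.9947637572 * 0.3405183414 * 0.2800 / (2 * 0.8660254038) = -2.9695966988
Term 2 = -0.0420 * 50.0200 * 0.9689909565 * 0.6256181493 = -1.2735677141
Term 3 = 0.0070 * 54.2300 * 0.9947637572 * 0.7131998390 = 0.2693201421
Theta = -2.9695966988 + (-1.2735677141) + (0.2693201421) = -3.973844


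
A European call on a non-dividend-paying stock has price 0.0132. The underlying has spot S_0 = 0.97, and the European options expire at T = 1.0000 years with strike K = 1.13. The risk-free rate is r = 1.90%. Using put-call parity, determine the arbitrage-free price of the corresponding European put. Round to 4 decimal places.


Put-call parity: C - P = S_0 * exp(-qT) - K * exp(-rT).
S_0 * exp(-qT) = 0.9700 * 1.00000000 = 0.97000000
K * exp(-rT) = 1.1300 * 0.98117936 = 1.10873268
P = C - S*exp(-qT) + K*exp(-rT)
P = 0.0132 - 0.97000000 + 1.10873268 = 0.1519

Answer: Put price = 0.1519


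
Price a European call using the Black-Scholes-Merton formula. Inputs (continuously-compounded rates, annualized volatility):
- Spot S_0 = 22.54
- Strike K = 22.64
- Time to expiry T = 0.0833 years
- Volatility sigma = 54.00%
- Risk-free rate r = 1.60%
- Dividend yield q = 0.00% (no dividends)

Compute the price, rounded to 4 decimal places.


Answer: Price = 1.3676

Derivation:
d1 = (ln(S/K) + (r - q + 0.5*sigma^2) * T) / (sigma * sqrt(T)) = 0.05807506
d2 = d1 - sigma * sqrt(T) = -0.09777833
exp(-rT) = 0.99866809; exp(-qT) = 1.00000000
C = S_0 * exp(-qT) * N(d1) - K * exp(-rT) * N(d2)
N(d1) = 0.52315558; N(d2) = 0.46105416
C = 22.5400 * 1.00000000 * 0.52315558 - 22.6400 * 0.99866809 * 0.46105416 = 1.3676


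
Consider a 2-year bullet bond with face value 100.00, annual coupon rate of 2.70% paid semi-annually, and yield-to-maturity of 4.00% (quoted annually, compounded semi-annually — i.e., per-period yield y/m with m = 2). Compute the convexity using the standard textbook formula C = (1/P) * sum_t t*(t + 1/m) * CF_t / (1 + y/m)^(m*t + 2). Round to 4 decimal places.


Coupon per period c = face * coupon_rate / m = 1.350000
Periods per year m = 2; per-period yield y/m = 0.020000
Number of cashflows N = 4
Cashflows (t years, CF_t, discount factor 1/(1+y/m)^(m*t), PV):
  t = 0.5000: CF_t = 1.350000, DF = 0.980392, PV = 1.323529
  t = 1.0000: CF_t = 1.350000, DF = 0.961169, PV = 1.297578
  t = 1.5000: CF_t = 1.350000, DF = 0.942322, PV = 1.272135
  t = 2.0000: CF_t = 101.350000, DF = 0.923845, PV = 93.631734
Price P = sum_t PV_t = 97.524976
Convexity numerator sum_t t*(t + 1/m) * CF_t / (1+y/m)^(m*t + 2):
  t = 0.5000: term = 0.636068
  t = 1.0000: term = 1.870787
  t = 1.5000: term = 3.668210
  t = 2.0000: term = 449.979498
Convexity = (1/P) * sum = 456.154562 / 97.524976 = 4.677310

Answer: Convexity = 4.6773


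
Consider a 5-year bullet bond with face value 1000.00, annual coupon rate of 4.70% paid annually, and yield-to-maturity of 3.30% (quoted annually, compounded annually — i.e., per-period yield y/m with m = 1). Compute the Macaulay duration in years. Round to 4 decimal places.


Coupon per period c = face * coupon_rate / m = 47.000000
Periods per year m = 1; per-period yield y/m = 0.033000
Number of cashflows N = 5
Cashflows (t years, CF_t, discount factor 1/(1+y/m)^(m*t), PV):
  t = 1.0000: CF_t = 47.000000, DF = 0.968054, PV = 45.498548
  t = 2.0000: CF_t = 47.000000, DF = 0.937129, PV = 44.045061
  t = 3.0000: CF_t = 47.000000, DF = 0.907192, PV = 42.638007
  t = 4.0000: CF_t = 47.000000, DF = 0.878211, PV = 41.275902
  t = 5.0000: CF_t = 1047.000000, DF = 0.850156, PV = 890.112857
Price P = sum_t PV_t = 1063.570374
Macaulay numerator sum_t t * PV_t:
  t * PV_t at t = 1.0000: 45.498548
  t * PV_t at t = 2.0000: 88.090122
  t * PV_t at t = 3.0000: 127.914020
  t * PV_t at t = 4.0000: 165.103608
  t * PV_t at t = 5.0000: 4450.564284
Macaulay duration D = (sum_t t * PV_t) / P = 4877.170582 / 1063.570374 = 4.585659

Answer: Macaulay duration = 4.5857 years


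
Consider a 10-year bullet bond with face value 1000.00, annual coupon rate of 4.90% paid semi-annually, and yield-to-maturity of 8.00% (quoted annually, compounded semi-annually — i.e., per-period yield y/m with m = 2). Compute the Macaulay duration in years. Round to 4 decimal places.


Answer: Macaulay duration = 7.7241 years

Derivation:
Coupon per period c = face * coupon_rate / m = 24.500000
Periods per year m = 2; per-period yield y/m = 0.040000
Number of cashflows N = 20
Cashflows (t years, CF_t, discount factor 1/(1+y/m)^(m*t), PV):
  t = 0.5000: CF_t = 24.500000, DF = 0.961538, PV = 23.557692
  t = 1.0000: CF_t = 24.500000, DF = 0.924556, PV = 22.651627
  t = 1.5000: CF_t = 24.500000, DF = 0.888996, PV = 21.780411
  t = 2.0000: CF_t = 24.500000, DF = 0.854804, PV = 20.942703
  t = 2.5000: CF_t = 24.500000, DF = 0.821927, PV = 20.137214
  t = 3.0000: CF_t = 24.500000, DF = 0.790315, PV = 19.362706
  t = 3.5000: CF_t = 24.500000, DF = 0.759918, PV = 18.617986
  t = 4.0000: CF_t = 24.500000, DF = 0.730690, PV = 17.901910
  t = 4.5000: CF_t = 24.500000, DF = 0.702587, PV = 17.213375
  t = 5.0000: CF_t = 24.500000, DF = 0.675564, PV = 16.551322
  t = 5.5000: CF_t = 24.500000, DF = 0.649581, PV = 15.914733
  t = 6.0000: CF_t = 24.500000, DF = 0.624597, PV = 15.302628
  t = 6.5000: CF_t = 24.500000, DF = 0.600574, PV = 14.714065
  t = 7.0000: CF_t = 24.500000, DF = 0.577475, PV = 14.148140
  t = 7.5000: CF_t = 24.500000, DF = 0.555265, PV = 13.603980
  t = 8.0000: CF_t = 24.500000, DF = 0.533908, PV = 13.080750
  t = 8.5000: CF_t = 24.500000, DF = 0.513373, PV = 12.577645
  t = 9.0000: CF_t = 24.500000, DF = 0.493628, PV = 12.093889
  t = 9.5000: CF_t = 24.500000, DF = 0.474642, PV = 11.628739
  t = 10.0000: CF_t = 1024.500000, DF = 0.456387, PV = 467.568426
Price P = sum_t PV_t = 789.349942
Macaulay numerator sum_t t * PV_t:
  t * PV_t at t = 0.5000: 11.778846
  t * PV_t at t = 1.0000: 22.651627
  t * PV_t at t = 1.5000: 32.670616
  t * PV_t at t = 2.0000: 41.885405
  t * PV_t at t = 2.5000: 50.343035
  t * PV_t at t = 3.0000: 58.088118
  t * PV_t at t = 3.5000: 65.162952
  t * PV_t at t = 4.0000: 71.607640
  t * PV_t at t = 4.5000: 77.460188
  t * PV_t at t = 5.0000: 82.756611
  t * PV_t at t = 5.5000: 87.531031
  t * PV_t at t = 6.0000: 91.815766
  t * PV_t at t = 6.5000: 95.641423
  t * PV_t at t = 7.0000: 99.036977
  t * PV_t at t = 7.5000: 102.029852
  t * PV_t at t = 8.0000: 104.646002
  t * PV_t at t = 8.5000: 106.909978
  t * PV_t at t = 9.0000: 108.845001
  t * PV_t at t = 9.5000: 110.473024
  t * PV_t at t = 10.0000: 4675.684264
Macaulay duration D = (sum_t t * PV_t) / P = 6097.018357 / 789.349942 = 7.724101


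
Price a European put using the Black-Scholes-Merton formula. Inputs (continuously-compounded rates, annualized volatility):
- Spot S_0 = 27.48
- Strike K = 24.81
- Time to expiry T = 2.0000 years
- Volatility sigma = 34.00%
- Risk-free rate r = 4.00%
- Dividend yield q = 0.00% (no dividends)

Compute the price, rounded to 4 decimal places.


d1 = (ln(S/K) + (r - q + 0.5*sigma^2) * T) / (sigma * sqrt(T)) = 0.61936662
d2 = d1 - sigma * sqrt(T) = 0.13853401
exp(-rT) = 0.92311635; exp(-qT) = 1.00000000
P = K * exp(-rT) * N(-d2) - S_0 * exp(-qT) * N(-d1)
N(-d1) = 0.26783743; N(-d2) = 0.44490920
P = 24.8100 * 0.92311635 * 0.44490920 - 27.4800 * 1.00000000 * 0.26783743 = 2.8294

Answer: Price = 2.8294


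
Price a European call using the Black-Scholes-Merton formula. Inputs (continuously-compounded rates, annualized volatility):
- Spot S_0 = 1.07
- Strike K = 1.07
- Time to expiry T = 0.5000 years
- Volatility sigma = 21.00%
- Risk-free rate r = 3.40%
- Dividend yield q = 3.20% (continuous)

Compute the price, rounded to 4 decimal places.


Answer: Price = 0.0628

Derivation:
d1 = (ln(S/K) + (r - q + 0.5*sigma^2) * T) / (sigma * sqrt(T)) = 0.08098056
d2 = d1 - sigma * sqrt(T) = -0.06751186
exp(-rT) = 0.98314368; exp(-qT) = 0.98412732
C = S_0 * exp(-qT) * N(d1) - K * exp(-rT) * N(d2)
N(d1) = 0.53227129; N(d2) = 0.47308711
C = 1.0700 * 0.98412732 * 0.53227129 - 1.0700 * 0.98314368 * 0.47308711 = 0.0628


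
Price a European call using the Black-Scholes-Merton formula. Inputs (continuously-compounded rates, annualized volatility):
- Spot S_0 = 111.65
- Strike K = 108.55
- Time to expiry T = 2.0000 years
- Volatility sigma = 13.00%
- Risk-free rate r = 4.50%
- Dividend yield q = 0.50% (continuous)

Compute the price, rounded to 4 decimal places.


d1 = (ln(S/K) + (r - q + 0.5*sigma^2) * T) / (sigma * sqrt(T)) = 0.68022629
d2 = d1 - sigma * sqrt(T) = 0.49637853
exp(-rT) = 0.91393119; exp(-qT) = 0.99004983
C = S_0 * exp(-qT) * N(d1) - K * exp(-rT) * N(d2)
N(d1) = 0.75181941; N(d2) = 0.69018631
C = 111.6500 * 0.99004983 * 0.75181941 - 108.5500 * 0.91393119 * 0.69018631 = 14.6339

Answer: Price = 14.6339
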